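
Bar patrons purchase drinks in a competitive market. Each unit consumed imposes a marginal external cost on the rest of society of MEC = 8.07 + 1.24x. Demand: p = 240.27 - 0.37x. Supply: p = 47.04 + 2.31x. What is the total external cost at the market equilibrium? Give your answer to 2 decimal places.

Market equilibrium (private): 47.04 + 2.31x = 240.27 - 0.37x → x_m = 72.1007.
Total external cost = ∫₀^{x_m} (8.07 + 1.24x) dx = 8.07×72.1007 + ½×1.24×72.1007² = 3804.9294.

3804.93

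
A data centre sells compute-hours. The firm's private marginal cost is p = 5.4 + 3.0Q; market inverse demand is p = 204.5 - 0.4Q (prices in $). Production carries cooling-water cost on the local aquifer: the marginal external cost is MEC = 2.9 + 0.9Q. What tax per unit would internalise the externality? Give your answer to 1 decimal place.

Social marginal cost = private MC + MEC = 8.3 + 3.9Q.
Set SMC = demand: 8.3 + 3.9Q = 204.5 - 0.4Q → Q* = 45.6279.
The Pigouvian tax equals MEC at Q*: 2.9 + 0.9×45.6279 = 43.9651.

tax = $44.0 per unit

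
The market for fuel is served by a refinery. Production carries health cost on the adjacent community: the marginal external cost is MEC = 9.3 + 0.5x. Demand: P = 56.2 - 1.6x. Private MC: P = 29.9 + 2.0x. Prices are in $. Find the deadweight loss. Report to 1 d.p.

DWL = $20.5

Market equilibrium (private): 29.9 + 2.0x = 56.2 - 1.6x → x_m = 7.3056.
Social marginal cost = private MC + MEC = 39.2 + 2.5x.
Set SMC = demand: 39.2 + 2.5x = 56.2 - 1.6x → x* = 4.1463.
Height of the DWL triangle at x_m is SMC(x_m) − demand(x_m) = MEC(x_m) = 12.9528.
DWL = ½ × 3.1593 × 12.9528 = 20.4609.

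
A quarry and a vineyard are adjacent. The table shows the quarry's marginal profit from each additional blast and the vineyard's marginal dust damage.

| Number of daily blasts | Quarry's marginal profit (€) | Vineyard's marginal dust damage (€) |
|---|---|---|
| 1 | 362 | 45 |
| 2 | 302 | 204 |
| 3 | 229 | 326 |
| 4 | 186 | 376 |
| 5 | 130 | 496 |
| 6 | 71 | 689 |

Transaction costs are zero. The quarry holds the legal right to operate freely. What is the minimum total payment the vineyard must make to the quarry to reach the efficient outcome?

€616

Left alone the quarry would choose level 6 (marginal profit stays positive).
Efficient level: k* = 2 (marginal profit ≥ marginal dust damage through 2).
The vineyard must at least cover the quarry's forgone profit from cutting 6→2: 229 + 186 + 130 + 71 = 616.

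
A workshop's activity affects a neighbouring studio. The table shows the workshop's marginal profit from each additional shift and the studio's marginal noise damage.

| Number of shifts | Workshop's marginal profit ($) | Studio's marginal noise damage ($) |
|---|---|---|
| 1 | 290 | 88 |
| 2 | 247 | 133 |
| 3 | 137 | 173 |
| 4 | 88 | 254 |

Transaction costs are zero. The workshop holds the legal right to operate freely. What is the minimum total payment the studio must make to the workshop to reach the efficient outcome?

Left alone the workshop would choose level 4 (marginal profit stays positive).
Efficient level: k* = 2 (marginal profit ≥ marginal noise damage through 2).
The studio must at least cover the workshop's forgone profit from cutting 4→2: 137 + 88 = 225.

$225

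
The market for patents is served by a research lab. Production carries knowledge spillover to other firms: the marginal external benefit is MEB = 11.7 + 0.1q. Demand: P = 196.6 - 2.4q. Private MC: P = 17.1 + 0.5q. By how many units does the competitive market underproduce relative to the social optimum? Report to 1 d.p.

6.4 units

Market equilibrium (private): 17.1 + 0.5q = 196.6 - 2.4q → q_m = 61.8966.
Social marginal cost = private MC − MEB = 5.4 + 0.4q.
Set SMC = demand: 5.4 + 0.4q = 196.6 - 2.4q → q* = 68.2857.
Gap = |61.8966 − 68.2857| = 6.3891.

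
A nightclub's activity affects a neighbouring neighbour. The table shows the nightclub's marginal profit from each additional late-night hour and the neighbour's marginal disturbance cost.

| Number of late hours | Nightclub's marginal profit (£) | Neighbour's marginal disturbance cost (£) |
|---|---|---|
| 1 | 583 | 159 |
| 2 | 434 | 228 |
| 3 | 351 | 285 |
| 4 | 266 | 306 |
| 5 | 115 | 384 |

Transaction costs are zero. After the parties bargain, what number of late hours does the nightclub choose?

Bargaining reaches the level where marginal profit last exceeds marginal disturbance cost.
That holds through level 3 (351 ≥ 285) but not at 4 (266 < 306).

3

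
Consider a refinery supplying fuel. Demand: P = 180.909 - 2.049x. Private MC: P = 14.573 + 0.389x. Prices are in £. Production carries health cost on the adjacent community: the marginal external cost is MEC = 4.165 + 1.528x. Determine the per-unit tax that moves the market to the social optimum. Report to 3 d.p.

Social marginal cost = private MC + MEC = 18.738 + 1.917x.
Set SMC = demand: 18.738 + 1.917x = 180.909 - 2.049x → x* = 40.8903.
The Pigouvian tax equals MEC at x*: 4.165 + 1.528×40.8903 = 66.6454.

tax = £66.645 per unit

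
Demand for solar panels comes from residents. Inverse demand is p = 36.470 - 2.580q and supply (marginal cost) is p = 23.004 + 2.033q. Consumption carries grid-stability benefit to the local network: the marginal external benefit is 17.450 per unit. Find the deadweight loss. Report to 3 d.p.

DWL = 33.005

Market equilibrium (private): 23.004 + 2.033q = 36.470 - 2.580q → q_m = 2.9191.
Social marginal benefit = demand + MEB = 53.920 - 2.580q.
Set SMB = MC: 53.920 - 2.580q = 23.004 + 2.033q → q* = 6.7019.
Height of the DWL triangle at q_m is SMB(q_m) − MC(q_m) = MEB(q_m) = 17.4500.
DWL = ½ × 3.7828 × 17.4500 = 33.0049.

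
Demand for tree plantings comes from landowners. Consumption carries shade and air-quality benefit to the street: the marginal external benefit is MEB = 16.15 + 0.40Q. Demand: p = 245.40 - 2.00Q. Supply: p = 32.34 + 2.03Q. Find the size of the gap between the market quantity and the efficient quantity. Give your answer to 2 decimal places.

10.27 units

Market equilibrium (private): 32.34 + 2.03Q = 245.40 - 2.00Q → Q_m = 52.8685.
Social marginal benefit = demand + MEB = 261.55 - 1.60Q.
Set SMB = MC: 261.55 - 1.60Q = 32.34 + 2.03Q → Q* = 63.1433.
Gap = |52.8685 − 63.1433| = 10.2748.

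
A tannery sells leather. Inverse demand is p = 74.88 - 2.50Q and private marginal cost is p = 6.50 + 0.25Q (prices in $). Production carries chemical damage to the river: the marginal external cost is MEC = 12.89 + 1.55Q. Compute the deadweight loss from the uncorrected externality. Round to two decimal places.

DWL = $307.58

Market equilibrium (private): 6.50 + 0.25Q = 74.88 - 2.50Q → Q_m = 24.8655.
Social marginal cost = private MC + MEC = 19.39 + 1.80Q.
Set SMC = demand: 19.39 + 1.80Q = 74.88 - 2.50Q → Q* = 12.9047.
Between Q* and Q_m the wedge SMC − demand runs linearly from 0 to MEC(Q_m), so the loss is a triangle.
DWL = ½ × 11.9608 × 51.4315 = 307.5809.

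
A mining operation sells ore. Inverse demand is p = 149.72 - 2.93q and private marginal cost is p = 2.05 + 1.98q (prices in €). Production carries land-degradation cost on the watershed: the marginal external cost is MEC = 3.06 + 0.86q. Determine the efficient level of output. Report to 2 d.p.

q* = 25.06

Social marginal cost = private MC + MEC = 5.11 + 2.84q.
Set SMC = demand: 5.11 + 2.84q = 149.72 - 2.93q → q* = 25.0624.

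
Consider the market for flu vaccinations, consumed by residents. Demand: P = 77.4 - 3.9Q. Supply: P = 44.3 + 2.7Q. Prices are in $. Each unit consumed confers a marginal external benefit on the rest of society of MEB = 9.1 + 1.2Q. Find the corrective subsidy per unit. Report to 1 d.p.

Social marginal benefit = demand + MEB = 86.5 - 2.7Q.
Set SMB = MC: 86.5 - 2.7Q = 44.3 + 2.7Q → Q* = 7.8148.
The Pigouvian subsidy equals MEB at Q*: 9.1 + 1.2×7.8148 = 18.4778.

subsidy = $18.5 per unit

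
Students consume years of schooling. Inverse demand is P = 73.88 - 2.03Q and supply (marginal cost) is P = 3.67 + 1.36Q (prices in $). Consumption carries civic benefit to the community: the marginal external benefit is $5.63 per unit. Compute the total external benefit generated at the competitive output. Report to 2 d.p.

Market equilibrium (private): 3.67 + 1.36Q = 73.88 - 2.03Q → Q_m = 20.7109.
Total external benefit = MEB × Q_m = 5.63 × 20.7109 = 116.6024.

$116.60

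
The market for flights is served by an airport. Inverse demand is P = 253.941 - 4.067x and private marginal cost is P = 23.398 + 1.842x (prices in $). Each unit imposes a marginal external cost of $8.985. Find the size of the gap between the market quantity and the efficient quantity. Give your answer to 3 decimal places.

Market equilibrium (private): 23.398 + 1.842x = 253.941 - 4.067x → x_m = 39.0156.
Social marginal cost = private MC + MEC = 32.383 + 1.842x.
Set SMC = demand: 32.383 + 1.842x = 253.941 - 4.067x → x* = 37.4950.
Gap = |39.0156 − 37.4950| = 1.5206.

1.521 units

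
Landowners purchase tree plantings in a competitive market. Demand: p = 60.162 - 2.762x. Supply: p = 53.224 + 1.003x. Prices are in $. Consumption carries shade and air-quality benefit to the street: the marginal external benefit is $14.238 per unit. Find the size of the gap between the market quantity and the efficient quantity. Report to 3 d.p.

Market equilibrium (private): 53.224 + 1.003x = 60.162 - 2.762x → x_m = 1.8428.
Social marginal benefit = demand + MEB = 74.400 - 2.762x.
Set SMB = MC: 74.400 - 2.762x = 53.224 + 1.003x → x* = 5.6244.
Gap = |1.8428 − 5.6244| = 3.7816.

3.782 units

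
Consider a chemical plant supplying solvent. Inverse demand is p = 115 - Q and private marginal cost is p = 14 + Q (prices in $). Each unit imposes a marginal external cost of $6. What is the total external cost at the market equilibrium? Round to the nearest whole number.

$303

Market equilibrium (private): 14 + Q = 115 - Q → Q_m = 50.5000.
Total external cost = MEC × Q_m = 6 × 50.5000 = 303.0000.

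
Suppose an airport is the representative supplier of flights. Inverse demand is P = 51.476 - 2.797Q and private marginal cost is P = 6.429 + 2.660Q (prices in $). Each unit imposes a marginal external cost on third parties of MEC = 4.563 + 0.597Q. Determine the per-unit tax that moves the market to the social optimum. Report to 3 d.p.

tax = $8.555 per unit

Social marginal cost = private MC + MEC = 10.992 + 3.257Q.
Set SMC = demand: 10.992 + 3.257Q = 51.476 - 2.797Q → Q* = 6.6871.
The Pigouvian tax equals MEC at Q*: 4.563 + 0.597×6.6871 = 8.5552.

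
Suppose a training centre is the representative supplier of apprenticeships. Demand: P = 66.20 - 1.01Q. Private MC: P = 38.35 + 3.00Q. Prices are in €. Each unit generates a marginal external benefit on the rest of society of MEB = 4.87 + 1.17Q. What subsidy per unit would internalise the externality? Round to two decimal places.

subsidy = €18.35 per unit

Social marginal cost = private MC − MEB = 33.48 + 1.83Q.
Set SMC = demand: 33.48 + 1.83Q = 66.20 - 1.01Q → Q* = 11.5211.
The Pigouvian subsidy equals MEB at Q*: 4.87 + 1.17×11.5211 = 18.3497.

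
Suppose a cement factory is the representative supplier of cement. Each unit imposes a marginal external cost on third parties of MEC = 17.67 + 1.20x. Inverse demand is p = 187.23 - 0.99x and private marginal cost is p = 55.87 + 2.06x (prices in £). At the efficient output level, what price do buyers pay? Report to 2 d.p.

P = £160.75

Social marginal cost = private MC + MEC = 73.54 + 3.26x.
Set SMC = demand: 73.54 + 3.26x = 187.23 - 0.99x → x* = 26.7506.
Consumer price on the demand curve at x*: 187.23 − 0.99×26.7506 = 160.7469.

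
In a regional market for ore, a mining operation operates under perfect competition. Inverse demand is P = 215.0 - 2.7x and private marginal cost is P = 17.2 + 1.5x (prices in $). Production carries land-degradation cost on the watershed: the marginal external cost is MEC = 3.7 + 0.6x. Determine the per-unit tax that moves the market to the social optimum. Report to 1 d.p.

tax = $28.0 per unit

Social marginal cost = private MC + MEC = 20.9 + 2.1x.
Set SMC = demand: 20.9 + 2.1x = 215.0 - 2.7x → x* = 40.4375.
The Pigouvian tax equals MEC at x*: 3.7 + 0.6×40.4375 = 27.9625.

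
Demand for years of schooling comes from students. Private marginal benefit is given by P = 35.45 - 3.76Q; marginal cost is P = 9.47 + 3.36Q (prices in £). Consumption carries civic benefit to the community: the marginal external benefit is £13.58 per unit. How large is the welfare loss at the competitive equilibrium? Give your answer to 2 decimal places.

Market equilibrium (private): 9.47 + 3.36Q = 35.45 - 3.76Q → Q_m = 3.6489.
Social marginal benefit = demand + MEB = 49.03 - 3.76Q.
Set SMB = MC: 49.03 - 3.76Q = 9.47 + 3.36Q → Q* = 5.5562.
The loss is the area between SMB and MC from Q* to Q_m; with linear curves that's a triangle of height MEB(Q_m).
DWL = ½ × 1.9073 × 13.5800 = 12.9506.

DWL = £12.95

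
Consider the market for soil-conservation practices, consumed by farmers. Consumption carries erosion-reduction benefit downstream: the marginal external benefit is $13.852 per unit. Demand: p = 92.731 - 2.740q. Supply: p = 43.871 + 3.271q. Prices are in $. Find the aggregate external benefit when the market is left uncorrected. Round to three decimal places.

Market equilibrium (private): 43.871 + 3.271q = 92.731 - 2.740q → q_m = 8.1284.
Total external benefit = MEB × q_m = 13.852 × 8.1284 = 112.5946.

$112.595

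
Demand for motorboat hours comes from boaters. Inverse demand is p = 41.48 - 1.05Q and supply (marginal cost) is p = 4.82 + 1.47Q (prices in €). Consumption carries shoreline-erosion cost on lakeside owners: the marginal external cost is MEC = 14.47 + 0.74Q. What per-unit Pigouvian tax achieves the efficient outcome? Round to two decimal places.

tax = €19.51 per unit

Social marginal benefit = demand − MEC = 27.01 - 1.79Q.
Set SMB = MC: 27.01 - 1.79Q = 4.82 + 1.47Q → Q* = 6.8067.
The Pigouvian tax equals MEC at Q*: 14.47 + 0.74×6.8067 = 19.5070.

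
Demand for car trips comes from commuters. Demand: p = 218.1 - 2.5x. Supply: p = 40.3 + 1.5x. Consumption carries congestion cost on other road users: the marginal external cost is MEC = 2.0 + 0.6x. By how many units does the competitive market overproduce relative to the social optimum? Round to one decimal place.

Market equilibrium (private): 40.3 + 1.5x = 218.1 - 2.5x → x_m = 44.4500.
Social marginal benefit = demand − MEC = 216.1 - 3.1x.
Set SMB = MC: 216.1 - 3.1x = 40.3 + 1.5x → x* = 38.2174.
Gap = |44.4500 − 38.2174| = 6.2326.

6.2 units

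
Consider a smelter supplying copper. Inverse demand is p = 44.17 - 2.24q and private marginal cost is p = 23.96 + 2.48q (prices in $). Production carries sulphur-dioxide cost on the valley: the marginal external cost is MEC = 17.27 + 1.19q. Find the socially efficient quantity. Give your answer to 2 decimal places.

Social marginal cost = private MC + MEC = 41.23 + 3.67q.
Set SMC = demand: 41.23 + 3.67q = 44.17 - 2.24q → q* = 0.4975.

q* = 0.50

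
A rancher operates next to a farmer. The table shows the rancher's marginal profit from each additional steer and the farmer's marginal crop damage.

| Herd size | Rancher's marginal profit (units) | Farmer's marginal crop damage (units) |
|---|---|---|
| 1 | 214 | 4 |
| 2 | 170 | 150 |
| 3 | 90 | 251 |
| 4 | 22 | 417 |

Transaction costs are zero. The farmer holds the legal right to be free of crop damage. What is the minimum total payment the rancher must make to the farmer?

Efficient level: marginal profit ≥ marginal crop damage through level 2, so k* = 2.
With the farmer holding the right, the rancher must at least compensate total damage at k*: 4 + 150 = 154.

154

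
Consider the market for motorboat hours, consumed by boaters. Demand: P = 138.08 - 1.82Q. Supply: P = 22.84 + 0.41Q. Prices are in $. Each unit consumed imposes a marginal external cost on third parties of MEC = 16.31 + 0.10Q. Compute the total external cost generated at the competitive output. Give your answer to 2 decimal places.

$976.38

Market equilibrium (private): 22.84 + 0.41Q = 138.08 - 1.82Q → Q_m = 51.6771.
Total external cost = ∫₀^{Q_m} (16.31 + 0.10Q) dQ = 16.31×51.6771 + ½×0.10×51.6771² = 976.3796.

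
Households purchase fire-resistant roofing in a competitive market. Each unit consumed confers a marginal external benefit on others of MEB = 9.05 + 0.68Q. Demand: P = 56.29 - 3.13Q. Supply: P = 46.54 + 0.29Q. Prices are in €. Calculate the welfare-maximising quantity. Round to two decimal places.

Q* = 6.86

Social marginal benefit = demand + MEB = 65.34 - 2.45Q.
Set SMB = MC: 65.34 - 2.45Q = 46.54 + 0.29Q → Q* = 6.8613.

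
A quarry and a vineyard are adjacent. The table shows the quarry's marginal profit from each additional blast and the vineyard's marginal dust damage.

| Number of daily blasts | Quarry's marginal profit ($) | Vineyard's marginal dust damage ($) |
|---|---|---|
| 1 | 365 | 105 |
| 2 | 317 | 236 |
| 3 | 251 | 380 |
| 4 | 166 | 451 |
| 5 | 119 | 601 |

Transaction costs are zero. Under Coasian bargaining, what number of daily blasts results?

Bargaining reaches the level where marginal profit last exceeds marginal dust damage.
That holds through level 2 (317 ≥ 236) but not at 3 (251 < 380).

2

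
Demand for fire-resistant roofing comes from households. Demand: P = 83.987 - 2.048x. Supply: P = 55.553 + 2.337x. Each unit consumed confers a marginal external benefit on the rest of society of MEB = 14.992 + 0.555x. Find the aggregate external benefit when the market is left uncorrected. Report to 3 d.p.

108.882

Market equilibrium (private): 55.553 + 2.337x = 83.987 - 2.048x → x_m = 6.4844.
Total external benefit = ∫₀^{x_m} (14.992 + 0.555x) dx = 14.992×6.4844 + ½×0.555×6.4844² = 108.8823.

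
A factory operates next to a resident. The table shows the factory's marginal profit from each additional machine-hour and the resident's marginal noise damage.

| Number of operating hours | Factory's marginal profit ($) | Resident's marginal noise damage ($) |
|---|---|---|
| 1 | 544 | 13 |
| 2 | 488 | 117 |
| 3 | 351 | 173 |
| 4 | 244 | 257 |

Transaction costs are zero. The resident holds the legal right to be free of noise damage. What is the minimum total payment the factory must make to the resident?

Efficient level: marginal profit ≥ marginal noise damage through level 3, so k* = 3.
With the resident holding the right, the factory must at least compensate total damage at k*: 13 + 117 + 173 = 303.

$303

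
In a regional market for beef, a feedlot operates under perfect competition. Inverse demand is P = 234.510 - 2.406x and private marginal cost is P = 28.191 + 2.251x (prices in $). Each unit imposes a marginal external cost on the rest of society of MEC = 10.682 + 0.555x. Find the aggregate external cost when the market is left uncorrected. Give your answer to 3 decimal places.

$1017.909

Market equilibrium (private): 28.191 + 2.251x = 234.510 - 2.406x → x_m = 44.3030.
Total external cost = ∫₀^{x_m} (10.682 + 0.555x) dx = 10.682×44.3030 + ½×0.555×44.3030² = 1017.9094.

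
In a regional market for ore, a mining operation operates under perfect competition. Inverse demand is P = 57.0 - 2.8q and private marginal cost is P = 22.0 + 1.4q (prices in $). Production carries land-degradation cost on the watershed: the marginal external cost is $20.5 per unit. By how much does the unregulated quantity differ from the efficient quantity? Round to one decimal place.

Market equilibrium (private): 22.0 + 1.4q = 57.0 - 2.8q → q_m = 8.3333.
Social marginal cost = private MC + MEC = 42.5 + 1.4q.
Set SMC = demand: 42.5 + 1.4q = 57.0 - 2.8q → q* = 3.4524.
Gap = |8.3333 − 3.4524| = 4.8809.

4.9 units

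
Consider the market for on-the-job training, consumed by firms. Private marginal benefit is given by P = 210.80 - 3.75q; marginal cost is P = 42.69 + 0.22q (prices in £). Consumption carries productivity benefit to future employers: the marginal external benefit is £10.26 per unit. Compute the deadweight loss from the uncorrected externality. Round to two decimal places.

Market equilibrium (private): 42.69 + 0.22q = 210.80 - 3.75q → q_m = 42.3451.
Social marginal benefit = demand + MEB = 221.06 - 3.75q.
Set SMB = MC: 221.06 - 3.75q = 42.69 + 0.22q → q* = 44.9295.
The loss is the area between SMB and MC from q* to q_m; with linear curves that's a triangle of height MEB(q_m).
DWL = ½ × 2.5844 × 10.2600 = 13.2580.

DWL = £13.26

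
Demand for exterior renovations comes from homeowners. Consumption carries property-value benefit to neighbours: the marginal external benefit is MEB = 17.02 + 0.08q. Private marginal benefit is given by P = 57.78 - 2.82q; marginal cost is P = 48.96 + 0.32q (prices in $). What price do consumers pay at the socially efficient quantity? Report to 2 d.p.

Social marginal benefit = demand + MEB = 74.80 - 2.74q.
Set SMB = MC: 74.80 - 2.74q = 48.96 + 0.32q → q* = 8.4444.
Consumer price on the demand curve at q*: 57.78 − 2.82×8.4444 = 33.9668.

P = $33.97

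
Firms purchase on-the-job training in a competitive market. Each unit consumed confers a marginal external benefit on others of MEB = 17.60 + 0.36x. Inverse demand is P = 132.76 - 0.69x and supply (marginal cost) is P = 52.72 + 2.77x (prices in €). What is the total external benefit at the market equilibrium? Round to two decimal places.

€503.46

Market equilibrium (private): 52.72 + 2.77x = 132.76 - 0.69x → x_m = 23.1329.
Total external benefit = ∫₀^{x_m} (17.60 + 0.36x) dx = 17.60×23.1329 + ½×0.36×23.1329² = 503.4626.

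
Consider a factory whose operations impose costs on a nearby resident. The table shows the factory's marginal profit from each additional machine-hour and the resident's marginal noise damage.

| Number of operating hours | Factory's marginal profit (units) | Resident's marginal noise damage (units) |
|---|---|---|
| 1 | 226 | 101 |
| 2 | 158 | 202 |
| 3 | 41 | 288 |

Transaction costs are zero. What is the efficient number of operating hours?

Bargaining reaches the level where marginal profit last exceeds marginal noise damage.
That holds through level 1 (226 ≥ 101) but not at 2 (158 < 202).

1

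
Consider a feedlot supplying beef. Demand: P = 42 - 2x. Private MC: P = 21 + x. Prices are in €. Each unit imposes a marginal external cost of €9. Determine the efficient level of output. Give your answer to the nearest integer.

x* = 4

Social marginal cost = private MC + MEC = 30 + x.
Set SMC = demand: 30 + x = 42 - 2x → x* = 4.0000.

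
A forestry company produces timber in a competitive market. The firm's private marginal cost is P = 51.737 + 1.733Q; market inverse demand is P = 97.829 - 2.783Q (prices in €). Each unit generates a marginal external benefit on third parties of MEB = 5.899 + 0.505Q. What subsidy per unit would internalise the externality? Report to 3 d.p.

Social marginal cost = private MC − MEB = 45.838 + 1.228Q.
Set SMC = demand: 45.838 + 1.228Q = 97.829 - 2.783Q → Q* = 12.9621.
The Pigouvian subsidy equals MEB at Q*: 5.899 + 0.505×12.9621 = 12.4449.

subsidy = €12.445 per unit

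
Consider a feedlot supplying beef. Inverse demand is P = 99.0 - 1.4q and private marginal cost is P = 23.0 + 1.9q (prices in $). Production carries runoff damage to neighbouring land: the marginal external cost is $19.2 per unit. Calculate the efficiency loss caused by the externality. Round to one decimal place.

Market equilibrium (private): 23.0 + 1.9q = 99.0 - 1.4q → q_m = 23.0303.
Social marginal cost = private MC + MEC = 42.2 + 1.9q.
Set SMC = demand: 42.2 + 1.9q = 99.0 - 1.4q → q* = 17.2121.
The loss is the area between SMC and demand from q* to q_m; with linear curves that's a triangle of height MEC(q_m).
DWL = ½ × 5.8182 × 19.2000 = 55.8547.

DWL = $55.9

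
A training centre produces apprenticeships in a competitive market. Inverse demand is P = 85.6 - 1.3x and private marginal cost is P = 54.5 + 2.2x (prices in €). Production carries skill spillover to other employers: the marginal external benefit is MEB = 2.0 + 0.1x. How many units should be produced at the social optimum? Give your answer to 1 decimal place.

x* = 9.7

Social marginal cost = private MC − MEB = 52.5 + 2.1x.
Set SMC = demand: 52.5 + 2.1x = 85.6 - 1.3x → x* = 9.7353.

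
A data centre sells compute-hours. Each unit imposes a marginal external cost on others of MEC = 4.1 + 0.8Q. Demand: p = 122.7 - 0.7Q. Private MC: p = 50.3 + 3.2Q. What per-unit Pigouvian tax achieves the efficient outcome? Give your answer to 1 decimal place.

Social marginal cost = private MC + MEC = 54.4 + 4.0Q.
Set SMC = demand: 54.4 + 4.0Q = 122.7 - 0.7Q → Q* = 14.5319.
The Pigouvian tax equals MEC at Q*: 4.1 + 0.8×14.5319 = 15.7255.

tax = 15.7 per unit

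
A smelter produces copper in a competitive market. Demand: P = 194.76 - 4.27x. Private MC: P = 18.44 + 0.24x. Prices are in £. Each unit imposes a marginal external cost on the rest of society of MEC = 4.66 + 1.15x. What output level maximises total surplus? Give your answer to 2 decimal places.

Social marginal cost = private MC + MEC = 23.10 + 1.39x.
Set SMC = demand: 23.10 + 1.39x = 194.76 - 4.27x → x* = 30.3286.

x* = 30.33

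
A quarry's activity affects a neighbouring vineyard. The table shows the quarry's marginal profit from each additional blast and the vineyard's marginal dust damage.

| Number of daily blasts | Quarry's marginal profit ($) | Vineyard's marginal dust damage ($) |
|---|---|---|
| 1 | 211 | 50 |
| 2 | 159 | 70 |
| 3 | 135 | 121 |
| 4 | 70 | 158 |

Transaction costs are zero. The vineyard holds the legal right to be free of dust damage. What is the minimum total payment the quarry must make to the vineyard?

Efficient level: marginal profit ≥ marginal dust damage through level 3, so k* = 3.
With the vineyard holding the right, the quarry must at least compensate total damage at k*: 50 + 70 + 121 = 241.

$241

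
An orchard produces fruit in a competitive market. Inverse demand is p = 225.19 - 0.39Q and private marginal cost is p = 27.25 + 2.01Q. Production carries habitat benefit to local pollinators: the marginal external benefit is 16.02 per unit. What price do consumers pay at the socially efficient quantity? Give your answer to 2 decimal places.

P = 190.42

Social marginal cost = private MC − MEB = 11.23 + 2.01Q.
Set SMC = demand: 11.23 + 2.01Q = 225.19 - 0.39Q → Q* = 89.1500.
Consumer price on the demand curve at Q*: 225.19 − 0.39×89.1500 = 190.4215.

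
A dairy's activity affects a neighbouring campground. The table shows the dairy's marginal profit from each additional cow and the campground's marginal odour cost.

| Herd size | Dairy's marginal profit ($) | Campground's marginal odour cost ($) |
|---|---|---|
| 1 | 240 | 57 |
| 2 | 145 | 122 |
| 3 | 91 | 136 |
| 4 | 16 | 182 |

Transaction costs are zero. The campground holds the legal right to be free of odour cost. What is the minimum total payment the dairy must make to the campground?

$179

Efficient level: marginal profit ≥ marginal odour cost through level 2, so k* = 2.
With the campground holding the right, the dairy must at least compensate total damage at k*: 57 + 122 = 179.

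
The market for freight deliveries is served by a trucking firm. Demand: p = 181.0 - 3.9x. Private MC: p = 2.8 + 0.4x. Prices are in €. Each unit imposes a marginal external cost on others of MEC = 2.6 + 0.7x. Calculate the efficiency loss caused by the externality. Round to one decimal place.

Market equilibrium (private): 2.8 + 0.4x = 181.0 - 3.9x → x_m = 41.4419.
Social marginal cost = private MC + MEC = 5.4 + 1.1x.
Set SMC = demand: 5.4 + 1.1x = 181.0 - 3.9x → x* = 35.1200.
The welfare-loss triangle has base |x_m − x*| and height MEC(x_m) (the vertical gap between SMC and demand is zero at x* and MEC at x_m).
DWL = ½ × 6.3219 × 31.6093 = 99.9154.

DWL = €99.9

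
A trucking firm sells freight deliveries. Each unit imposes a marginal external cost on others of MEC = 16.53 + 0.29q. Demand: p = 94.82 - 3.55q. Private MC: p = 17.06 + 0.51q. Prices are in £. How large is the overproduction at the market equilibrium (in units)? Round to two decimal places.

5.08 units

Market equilibrium (private): 17.06 + 0.51q = 94.82 - 3.55q → q_m = 19.1527.
Social marginal cost = private MC + MEC = 33.59 + 0.80q.
Set SMC = demand: 33.59 + 0.80q = 94.82 - 3.55q → q* = 14.0759.
Gap = |19.1527 − 14.0759| = 5.0768.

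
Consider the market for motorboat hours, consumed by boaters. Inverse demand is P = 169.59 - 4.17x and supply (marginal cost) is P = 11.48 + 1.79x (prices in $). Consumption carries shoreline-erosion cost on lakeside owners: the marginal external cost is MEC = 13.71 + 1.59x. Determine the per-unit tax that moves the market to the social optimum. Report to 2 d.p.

Social marginal benefit = demand − MEC = 155.88 - 5.76x.
Set SMB = MC: 155.88 - 5.76x = 11.48 + 1.79x → x* = 19.1258.
The Pigouvian tax equals MEC at x*: 13.71 + 1.59×19.1258 = 44.1200.

tax = $44.12 per unit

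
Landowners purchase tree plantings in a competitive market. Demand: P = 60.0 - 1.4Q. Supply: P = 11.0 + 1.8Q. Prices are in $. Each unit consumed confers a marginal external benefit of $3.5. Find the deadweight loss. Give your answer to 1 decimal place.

Market equilibrium (private): 11.0 + 1.8Q = 60.0 - 1.4Q → Q_m = 15.3125.
Social marginal benefit = demand + MEB = 63.5 - 1.4Q.
Set SMB = MC: 63.5 - 1.4Q = 11.0 + 1.8Q → Q* = 16.4063.
Height of the DWL triangle at Q_m is SMB(Q_m) − MC(Q_m) = MEB(Q_m) = 3.5000.
DWL = ½ × 1.0938 × 3.5000 = 1.9142.

DWL = $1.9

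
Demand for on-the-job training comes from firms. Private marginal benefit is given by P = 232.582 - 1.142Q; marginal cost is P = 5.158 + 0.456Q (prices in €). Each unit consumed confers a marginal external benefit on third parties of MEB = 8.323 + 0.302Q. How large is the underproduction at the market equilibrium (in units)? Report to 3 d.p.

39.586 units

Market equilibrium (private): 5.158 + 0.456Q = 232.582 - 1.142Q → Q_m = 142.3179.
Social marginal benefit = demand + MEB = 240.905 - 0.840Q.
Set SMB = MC: 240.905 - 0.840Q = 5.158 + 0.456Q → Q* = 181.9035.
Gap = |142.3179 − 181.9035| = 39.5856.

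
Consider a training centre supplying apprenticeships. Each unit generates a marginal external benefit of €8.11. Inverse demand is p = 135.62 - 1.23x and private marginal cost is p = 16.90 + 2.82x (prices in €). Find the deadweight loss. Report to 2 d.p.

Market equilibrium (private): 16.90 + 2.82x = 135.62 - 1.23x → x_m = 29.3136.
Social marginal cost = private MC − MEB = 8.79 + 2.82x.
Set SMC = demand: 8.79 + 2.82x = 135.62 - 1.23x → x* = 31.3160.
The loss is the area between SMC and demand from x* to x_m; with linear curves that's a triangle of height MEB(x_m).
DWL = ½ × 2.0024 × 8.1100 = 8.1197.

DWL = €8.12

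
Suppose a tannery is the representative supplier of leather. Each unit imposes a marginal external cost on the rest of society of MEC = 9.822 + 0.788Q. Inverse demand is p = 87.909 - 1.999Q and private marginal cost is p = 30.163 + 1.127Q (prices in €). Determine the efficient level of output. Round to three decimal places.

Q* = 12.244

Social marginal cost = private MC + MEC = 39.985 + 1.915Q.
Set SMC = demand: 39.985 + 1.915Q = 87.909 - 1.999Q → Q* = 12.2443.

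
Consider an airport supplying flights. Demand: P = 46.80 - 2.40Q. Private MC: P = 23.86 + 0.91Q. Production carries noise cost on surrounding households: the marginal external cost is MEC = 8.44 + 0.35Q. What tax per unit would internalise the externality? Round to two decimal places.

Social marginal cost = private MC + MEC = 32.30 + 1.26Q.
Set SMC = demand: 32.30 + 1.26Q = 46.80 - 2.40Q → Q* = 3.9617.
The Pigouvian tax equals MEC at Q*: 8.44 + 0.35×3.9617 = 9.8266.

tax = 9.83 per unit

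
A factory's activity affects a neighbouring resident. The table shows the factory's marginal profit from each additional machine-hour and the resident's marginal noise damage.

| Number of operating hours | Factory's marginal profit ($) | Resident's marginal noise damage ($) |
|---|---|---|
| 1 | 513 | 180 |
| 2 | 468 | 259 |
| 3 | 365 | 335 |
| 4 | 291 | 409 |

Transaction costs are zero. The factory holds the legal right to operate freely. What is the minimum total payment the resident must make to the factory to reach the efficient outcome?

$291

Left alone the factory would choose level 4 (marginal profit stays positive).
Efficient level: k* = 3 (marginal profit ≥ marginal noise damage through 3).
The resident must at least cover the factory's forgone profit from cutting 4→3: 291 = 291.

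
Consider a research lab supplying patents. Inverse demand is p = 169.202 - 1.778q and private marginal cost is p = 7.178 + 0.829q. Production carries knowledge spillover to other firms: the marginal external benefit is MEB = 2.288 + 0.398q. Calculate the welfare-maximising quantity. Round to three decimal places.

q* = 74.383

Social marginal cost = private MC − MEB = 4.890 + 0.431q.
Set SMC = demand: 4.890 + 0.431q = 169.202 - 1.778q → q* = 74.3830.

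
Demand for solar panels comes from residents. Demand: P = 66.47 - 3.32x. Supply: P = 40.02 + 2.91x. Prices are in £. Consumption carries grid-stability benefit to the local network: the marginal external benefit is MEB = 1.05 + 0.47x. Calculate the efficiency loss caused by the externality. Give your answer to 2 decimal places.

DWL = £0.81

Market equilibrium (private): 40.02 + 2.91x = 66.47 - 3.32x → x_m = 4.2456.
Social marginal benefit = demand + MEB = 67.52 - 2.85x.
Set SMB = MC: 67.52 - 2.85x = 40.02 + 2.91x → x* = 4.7743.
Between x* and x_m the wedge SMB − MC runs linearly from 0 to MEB(x_m), so the loss is a triangle.
DWL = ½ × 0.5287 × 3.0454 = 0.8051.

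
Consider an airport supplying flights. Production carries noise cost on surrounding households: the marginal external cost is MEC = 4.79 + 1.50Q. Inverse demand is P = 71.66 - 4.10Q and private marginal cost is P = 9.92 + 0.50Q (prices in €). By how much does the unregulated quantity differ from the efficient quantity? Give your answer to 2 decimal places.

4.09 units

Market equilibrium (private): 9.92 + 0.50Q = 71.66 - 4.10Q → Q_m = 13.4217.
Social marginal cost = private MC + MEC = 14.71 + 2.00Q.
Set SMC = demand: 14.71 + 2.00Q = 71.66 - 4.10Q → Q* = 9.3361.
Gap = |13.4217 − 9.3361| = 4.0856.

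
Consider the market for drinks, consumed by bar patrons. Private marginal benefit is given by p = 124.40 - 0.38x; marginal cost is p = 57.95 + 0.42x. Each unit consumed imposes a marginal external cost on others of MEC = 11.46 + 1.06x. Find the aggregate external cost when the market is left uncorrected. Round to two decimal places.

4608.57

Market equilibrium (private): 57.95 + 0.42x = 124.40 - 0.38x → x_m = 83.0625.
Total external cost = ∫₀^{x_m} (11.46 + 1.06x) dx = 11.46×83.0625 + ½×1.06×83.0625² = 4608.5671.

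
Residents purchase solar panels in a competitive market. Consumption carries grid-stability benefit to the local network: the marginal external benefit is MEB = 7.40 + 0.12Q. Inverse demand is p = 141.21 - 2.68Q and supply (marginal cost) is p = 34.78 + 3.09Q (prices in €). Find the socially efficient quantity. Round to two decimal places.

Q* = 20.15

Social marginal benefit = demand + MEB = 148.61 - 2.56Q.
Set SMB = MC: 148.61 - 2.56Q = 34.78 + 3.09Q → Q* = 20.1469.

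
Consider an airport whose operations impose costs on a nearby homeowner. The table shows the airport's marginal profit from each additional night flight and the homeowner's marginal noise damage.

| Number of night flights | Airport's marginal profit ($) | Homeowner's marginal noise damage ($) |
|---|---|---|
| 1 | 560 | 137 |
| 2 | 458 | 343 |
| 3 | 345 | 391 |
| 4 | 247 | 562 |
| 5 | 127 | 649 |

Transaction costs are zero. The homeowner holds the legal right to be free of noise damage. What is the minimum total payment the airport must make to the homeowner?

Efficient level: marginal profit ≥ marginal noise damage through level 2, so k* = 2.
With the homeowner holding the right, the airport must at least compensate total damage at k*: 137 + 343 = 480.

$480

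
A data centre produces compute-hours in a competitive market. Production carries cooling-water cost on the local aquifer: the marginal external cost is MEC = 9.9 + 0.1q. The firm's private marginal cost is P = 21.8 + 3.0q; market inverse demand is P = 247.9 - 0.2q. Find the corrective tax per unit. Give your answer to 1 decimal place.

Social marginal cost = private MC + MEC = 31.7 + 3.1q.
Set SMC = demand: 31.7 + 3.1q = 247.9 - 0.2q → q* = 65.5152.
The Pigouvian tax equals MEC at q*: 9.9 + 0.1×65.5152 = 16.4515.

tax = 16.5 per unit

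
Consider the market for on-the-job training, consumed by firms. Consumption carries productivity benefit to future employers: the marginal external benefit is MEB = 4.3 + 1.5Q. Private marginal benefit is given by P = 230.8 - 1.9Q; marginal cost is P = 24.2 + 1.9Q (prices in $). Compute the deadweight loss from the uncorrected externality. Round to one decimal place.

DWL = $1602.3

Market equilibrium (private): 24.2 + 1.9Q = 230.8 - 1.9Q → Q_m = 54.3684.
Social marginal benefit = demand + MEB = 235.1 - 0.4Q.
Set SMB = MC: 235.1 - 0.4Q = 24.2 + 1.9Q → Q* = 91.6957.
Height of the DWL triangle at Q_m is SMB(Q_m) − MC(Q_m) = MEB(Q_m) = 85.8526.
DWL = ½ × 37.3273 × 85.8526 = 1602.3229.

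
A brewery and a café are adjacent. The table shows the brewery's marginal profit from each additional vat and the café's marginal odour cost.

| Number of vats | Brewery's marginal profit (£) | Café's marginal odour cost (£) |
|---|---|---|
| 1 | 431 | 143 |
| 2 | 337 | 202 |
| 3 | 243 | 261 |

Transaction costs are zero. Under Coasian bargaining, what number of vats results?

2

Bargaining reaches the level where marginal profit last exceeds marginal odour cost.
That holds through level 2 (337 ≥ 202) but not at 3 (243 < 261).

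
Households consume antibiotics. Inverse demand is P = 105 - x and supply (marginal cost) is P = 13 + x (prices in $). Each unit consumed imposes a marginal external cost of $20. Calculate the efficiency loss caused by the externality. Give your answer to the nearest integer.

DWL = $100

Market equilibrium (private): 13 + x = 105 - x → x_m = 46.0000.
Social marginal benefit = demand − MEC = 85 - x.
Set SMB = MC: 85 - x = 13 + x → x* = 36.0000.
Between x* and x_m the wedge MC − SMB runs linearly from 0 to MEC(x_m), so the loss is a triangle.
DWL = ½ × 10.0000 × 20.0000 = 100.0000.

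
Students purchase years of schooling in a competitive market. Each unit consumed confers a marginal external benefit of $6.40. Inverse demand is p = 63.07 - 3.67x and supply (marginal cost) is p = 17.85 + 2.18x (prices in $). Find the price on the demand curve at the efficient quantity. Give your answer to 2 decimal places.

Social marginal benefit = demand + MEB = 69.47 - 3.67x.
Set SMB = MC: 69.47 - 3.67x = 17.85 + 2.18x → x* = 8.8239.
Consumer price on the demand curve at x*: 63.07 − 3.67×8.8239 = 30.6863.

P = $30.69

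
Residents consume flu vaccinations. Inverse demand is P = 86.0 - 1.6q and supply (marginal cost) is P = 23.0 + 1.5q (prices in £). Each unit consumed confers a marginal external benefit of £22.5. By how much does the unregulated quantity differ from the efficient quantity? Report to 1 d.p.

Market equilibrium (private): 23.0 + 1.5q = 86.0 - 1.6q → q_m = 20.3226.
Social marginal benefit = demand + MEB = 108.5 - 1.6q.
Set SMB = MC: 108.5 - 1.6q = 23.0 + 1.5q → q* = 27.5806.
Gap = |20.3226 − 27.5806| = 7.2580.

7.3 units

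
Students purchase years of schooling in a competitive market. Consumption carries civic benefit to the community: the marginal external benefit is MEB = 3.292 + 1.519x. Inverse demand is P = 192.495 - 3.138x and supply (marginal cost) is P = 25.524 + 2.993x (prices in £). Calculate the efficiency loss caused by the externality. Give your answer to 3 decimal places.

DWL = £216.234

Market equilibrium (private): 25.524 + 2.993x = 192.495 - 3.138x → x_m = 27.2339.
Social marginal benefit = demand + MEB = 195.787 - 1.619x.
Set SMB = MC: 195.787 - 1.619x = 25.524 + 2.993x → x* = 36.9174.
Height of the DWL triangle at x_m is SMB(x_m) − MC(x_m) = MEB(x_m) = 44.6603.
DWL = ½ × 9.6835 × 44.6603 = 216.2340.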